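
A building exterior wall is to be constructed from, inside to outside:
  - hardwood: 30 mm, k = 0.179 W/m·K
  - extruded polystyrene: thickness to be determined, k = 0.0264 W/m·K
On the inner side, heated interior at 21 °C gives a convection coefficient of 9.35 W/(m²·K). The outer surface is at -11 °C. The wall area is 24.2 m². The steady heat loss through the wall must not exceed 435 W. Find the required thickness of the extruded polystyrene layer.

L ≈ 39.7 mm

Model the wall as resistances in series:
R_inner film = 1/(h_i·A) = 1/(9.35×24.2) = 0.004419 K/W
R_hardwood = L/(kA) = 0.03/(0.179×24.2) = 0.006926 K/W
Sum of the known resistances R_other = 0.01135 K/W
Required total resistance R_tot = ΔT/Q_allow = 32/435 = 0.07356 K/W
R_extruded polystyrene = R_tot − R_other = 0.06222 K/W
L = R·k·A = 0.06222×0.0264×24.2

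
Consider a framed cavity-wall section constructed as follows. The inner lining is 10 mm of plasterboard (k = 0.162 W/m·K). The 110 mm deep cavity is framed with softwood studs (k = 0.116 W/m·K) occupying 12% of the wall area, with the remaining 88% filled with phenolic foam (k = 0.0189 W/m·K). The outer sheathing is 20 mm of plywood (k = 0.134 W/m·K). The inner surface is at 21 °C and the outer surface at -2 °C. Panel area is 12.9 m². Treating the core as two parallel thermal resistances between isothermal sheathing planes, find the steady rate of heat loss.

Q ≈ 77.8 W

Sheathing layers in series; stud and cavity paths in parallel between them.
R_inner = 0.01/(0.162×12.9) = 0.004785 K/W
R_stud  = 0.11/(0.116×0.12×12.9) = 0.6126 K/W
R_cav   = 0.11/(0.0189×0.88×12.9) = 0.5127 K/W
1/R_core = 1/R_stud + 1/R_cav → R_core = 0.2791 K/W
R_outer = 0.02/(0.134×12.9) = 0.01157 K/W
R_total = 0.2955 K/W
Q = ΔT/R_total = 23/0.2955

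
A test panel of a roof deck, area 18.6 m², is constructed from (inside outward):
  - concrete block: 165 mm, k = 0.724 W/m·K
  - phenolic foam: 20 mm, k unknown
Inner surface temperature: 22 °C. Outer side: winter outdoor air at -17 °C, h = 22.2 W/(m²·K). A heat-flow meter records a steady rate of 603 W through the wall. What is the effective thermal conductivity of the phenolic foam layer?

Treating each layer as a thermal resistance in series:
R_concrete block = L/(kA) = 0.165/(0.724×18.6) = 0.01225 K/W
R_outer film = 1/(h_o·A) = 1/(22.2×18.6) = 0.002422 K/W
Sum of known resistances R_other = 0.01467 K/W
Total R = ΔT/Q = 39/603 = 0.06468 K/W
R_phenolic foam = R_total − R_other = 0.05 K/W
k = L/(R·A) = 0.02/(0.05×18.6)

k ≈ 0.0215 W/(m·K)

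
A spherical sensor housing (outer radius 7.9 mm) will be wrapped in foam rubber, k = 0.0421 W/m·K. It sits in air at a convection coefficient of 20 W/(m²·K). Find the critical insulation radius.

For a sphere r_cr = 2k/h = 2×0.0421/20
r_cr = 4.21 mm; since the bare radius (7.9 mm) is above r_cr, any added insulation will reduce heat loss.

r_cr ≈ 4.21 mm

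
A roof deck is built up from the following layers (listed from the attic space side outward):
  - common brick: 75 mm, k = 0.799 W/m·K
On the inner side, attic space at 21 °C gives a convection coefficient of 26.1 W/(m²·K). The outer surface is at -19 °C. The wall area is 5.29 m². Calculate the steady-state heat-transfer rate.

Model the wall as resistances in series:
R_inner film = 1/(h_i·A) = 1/(26.1×5.29) = 0.007243 K/W
R_common brick = L/(kA) = 0.075/(0.799×5.29) = 0.01774 K/W
R_total = 0.02499 K/W
Q = ΔT / R_total = 40 / 0.02499

Q ≈ 1600 W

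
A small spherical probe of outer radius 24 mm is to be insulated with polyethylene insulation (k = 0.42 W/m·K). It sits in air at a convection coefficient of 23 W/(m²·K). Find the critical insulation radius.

For a sphere r_cr = 2k/h = 2×0.42/23
r_cr = 36.5 mm; since the bare radius (24 mm) is below r_cr, adding a thin layer of insulation will *increase* heat loss.

r_cr ≈ 36.5 mm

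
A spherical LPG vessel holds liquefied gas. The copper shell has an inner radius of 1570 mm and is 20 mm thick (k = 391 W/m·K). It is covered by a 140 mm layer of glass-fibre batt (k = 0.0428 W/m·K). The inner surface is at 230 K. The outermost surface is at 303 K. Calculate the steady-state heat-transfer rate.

Q ≈ 771 W

Spherical conduction: R = (1/r_in − 1/r_out)/(4πk) per layer; series-sum.
R_copper shell = (1/1.57 − 1/1.59)/(4π×391) = 1.631×10^-6 K/W
R_glass-fibre batt = (1/1.59 − 1/1.73)/(4π×0.0428) = 0.09463 K/W
R_total = 0.09463 K/W
Q = ΔT/R_total = 73/0.09463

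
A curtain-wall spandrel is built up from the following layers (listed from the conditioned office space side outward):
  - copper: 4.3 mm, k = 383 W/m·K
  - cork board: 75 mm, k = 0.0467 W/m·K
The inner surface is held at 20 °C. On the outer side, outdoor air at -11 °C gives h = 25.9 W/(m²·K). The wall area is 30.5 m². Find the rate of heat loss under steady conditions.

Treating each layer as a thermal resistance in series:
R_copper = L/(kA) = 0.0043/(383×30.5) = 3.681×10^-7 K/W
R_cork board = L/(kA) = 0.075/(0.0467×30.5) = 0.05266 K/W
R_outer film = 1/(h_o·A) = 1/(25.9×30.5) = 0.001266 K/W
R_total = 0.05392 K/W
Q = ΔT / R_total = 31 / 0.05392

Q ≈ 575 W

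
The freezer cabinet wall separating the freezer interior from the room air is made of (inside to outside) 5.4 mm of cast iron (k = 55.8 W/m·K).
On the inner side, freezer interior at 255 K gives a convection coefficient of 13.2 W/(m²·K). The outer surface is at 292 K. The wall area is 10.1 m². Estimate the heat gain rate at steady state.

Q ≈ 4930 W

Series thermal resistances:
R_inner film = 1/(h_i·A) = 1/(13.2×10.1) = 0.007501 K/W
R_cast iron = L/(kA) = 0.0054/(55.8×10.1) = 9.582×10^-6 K/W
R_total = 0.00751 K/W
Q = ΔT / R_total = 37 / 0.00751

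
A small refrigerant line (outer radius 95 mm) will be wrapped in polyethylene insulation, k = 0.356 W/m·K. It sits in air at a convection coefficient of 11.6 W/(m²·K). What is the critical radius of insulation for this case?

r_cr ≈ 30.7 mm

For a cylinder r_cr = k/h = 0.356/11.6
r_cr = 30.7 mm; since the bare radius (95 mm) is above r_cr, any added insulation will reduce heat loss.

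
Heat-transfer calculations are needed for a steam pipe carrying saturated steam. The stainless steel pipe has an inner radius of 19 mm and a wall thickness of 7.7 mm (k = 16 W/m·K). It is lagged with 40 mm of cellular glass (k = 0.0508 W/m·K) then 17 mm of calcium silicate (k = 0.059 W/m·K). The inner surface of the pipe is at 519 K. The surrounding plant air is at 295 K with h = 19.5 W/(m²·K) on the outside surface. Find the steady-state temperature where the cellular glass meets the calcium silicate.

T ≈ 339 K

Per-layer cylindrical resistances, series-summed:
R_stainless steel pipe wall = ln(26.7/19)/(2π×16×1) = 0.003384 K/W
R_cellular glass = ln(66.7/26.7)/(2π×0.0508×1) = 2.868 K/W
R_calcium silicate = ln(83.7/66.7)/(2π×0.059×1) = 0.6124 K/W
R_outer film = 1/(h_o·2πr_oL) = 1/(19.5×2π×0.0837×1) = 0.09751 K/W
R_total = 3.582 K/W
Q = ΔT/R_total = 224/3.582
Q = 62.5 W/m
T_interface = T_inner − Q·ΣR(inner→interface) = 519 − 62.5×2.872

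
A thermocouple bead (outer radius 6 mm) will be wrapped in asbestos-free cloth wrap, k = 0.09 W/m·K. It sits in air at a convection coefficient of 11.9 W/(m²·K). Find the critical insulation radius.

r_cr ≈ 15.1 mm

For a sphere r_cr = 2k/h = 2×0.09/11.9
r_cr = 15.1 mm; since the bare radius (6 mm) is below r_cr, adding a thin layer of insulation will *increase* heat loss.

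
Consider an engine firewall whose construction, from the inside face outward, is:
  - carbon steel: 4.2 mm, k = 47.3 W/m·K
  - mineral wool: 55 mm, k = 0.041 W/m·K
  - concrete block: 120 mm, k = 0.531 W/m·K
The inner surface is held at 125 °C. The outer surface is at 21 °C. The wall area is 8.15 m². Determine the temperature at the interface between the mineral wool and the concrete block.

Model the wall as resistances in series:
R_carbon steel = L/(kA) = 0.0042/(47.3×8.15) = 1.09×10^-5 K/W
R_mineral wool = L/(kA) = 0.055/(0.041×8.15) = 0.1646 K/W
R_concrete block = L/(kA) = 0.12/(0.531×8.15) = 0.02773 K/W
R_total = 0.1923 K/W;  Q = ΔT/R_total = 104/0.1923 = 540.7 W
T_interface = T_inner − Q·ΣR(inner→interface) = 125 − 541×0.1646

T ≈ 36 °C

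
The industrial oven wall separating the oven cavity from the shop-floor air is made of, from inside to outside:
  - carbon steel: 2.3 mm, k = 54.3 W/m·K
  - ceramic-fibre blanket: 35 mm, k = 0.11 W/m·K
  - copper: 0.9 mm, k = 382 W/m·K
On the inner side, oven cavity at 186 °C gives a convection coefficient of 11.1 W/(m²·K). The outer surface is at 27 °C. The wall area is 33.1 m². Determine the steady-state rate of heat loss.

Using the resistance-network approach (series):
R_inner film = 1/(h_i·A) = 1/(11.1×33.1) = 0.002722 K/W
R_carbon steel = L/(kA) = 0.0023/(54.3×33.1) = 1.28×10^-6 K/W
R_ceramic-fibre blanket = L/(kA) = 0.035/(0.11×33.1) = 0.009613 K/W
R_copper = L/(kA) = 0.0009/(382×33.1) = 7.118×10^-8 K/W
R_total = 0.01234 K/W
Q = ΔT / R_total = 159 / 0.01234

Q ≈ 12900 W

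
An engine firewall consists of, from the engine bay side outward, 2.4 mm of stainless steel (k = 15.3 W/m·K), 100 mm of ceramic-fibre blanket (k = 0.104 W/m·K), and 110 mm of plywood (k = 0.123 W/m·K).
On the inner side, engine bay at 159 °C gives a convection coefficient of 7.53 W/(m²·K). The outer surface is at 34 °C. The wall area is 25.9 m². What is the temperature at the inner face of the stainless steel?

Series thermal resistances:
R_inner film = 1/(h_i·A) = 1/(7.53×25.9) = 0.005127 K/W
R_stainless steel = L/(kA) = 0.0024/(15.3×25.9) = 6.056×10^-6 K/W
R_ceramic-fibre blanket = L/(kA) = 0.1/(0.104×25.9) = 0.03713 K/W
R_plywood = L/(kA) = 0.11/(0.123×25.9) = 0.03453 K/W
R_total = 0.07679 K/W;  Q = ΔT/R_total = 125/0.07679 = 1628 W
T_interface = T_inner − Q·ΣR(inner→interface) = 159 − 1630×0.005127

T ≈ 151 °C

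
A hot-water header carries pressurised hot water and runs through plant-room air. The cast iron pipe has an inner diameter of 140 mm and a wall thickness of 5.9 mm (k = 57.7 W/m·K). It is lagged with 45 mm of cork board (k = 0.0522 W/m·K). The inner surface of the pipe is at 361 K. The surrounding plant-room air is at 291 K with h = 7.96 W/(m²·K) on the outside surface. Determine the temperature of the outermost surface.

Cylindrical conduction, so R = ln(r₂/r₁)/(2πkL) per layer, in series:
R_cast iron pipe wall = ln(75.9/70)/(2π×57.7×1) = 2.232×10^-4 K/W
R_cork board = ln(120.9/75.9)/(2π×0.0522×1) = 1.419 K/W
R_outer film = 1/(h_o·2πr_oL) = 1/(7.96×2π×0.1209×1) = 0.1654 K/W
R_total = 1.585 K/W
Q = ΔT/R_total = 70/1.585
Q = 44.2 W/m
T_interface = T_inner − Q·ΣR(inner→interface) = 361 − 44.2×1.42

T ≈ 298 K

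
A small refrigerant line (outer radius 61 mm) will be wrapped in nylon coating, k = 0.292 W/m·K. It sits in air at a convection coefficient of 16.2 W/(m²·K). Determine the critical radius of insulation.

r_cr ≈ 18 mm

For a cylinder r_cr = k/h = 0.292/16.2
r_cr = 18 mm; since the bare radius (61 mm) is above r_cr, any added insulation will reduce heat loss.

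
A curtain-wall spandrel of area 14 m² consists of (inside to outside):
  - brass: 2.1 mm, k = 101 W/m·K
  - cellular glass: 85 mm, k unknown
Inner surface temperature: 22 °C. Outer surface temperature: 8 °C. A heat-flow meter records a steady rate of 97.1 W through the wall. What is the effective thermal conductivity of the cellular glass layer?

k ≈ 0.0421 W/(m·K)

Treating each layer as a thermal resistance in series:
R_brass = L/(kA) = 0.0021/(101×14) = 1.485×10^-6 K/W
Sum of known resistances R_other = 1.485×10^-6 K/W
Total R = ΔT/Q = 14/97.1 = 0.1442 K/W
R_cellular glass = R_total − R_other = 0.1442 K/W
k = L/(R·A) = 0.085/(0.1442×14)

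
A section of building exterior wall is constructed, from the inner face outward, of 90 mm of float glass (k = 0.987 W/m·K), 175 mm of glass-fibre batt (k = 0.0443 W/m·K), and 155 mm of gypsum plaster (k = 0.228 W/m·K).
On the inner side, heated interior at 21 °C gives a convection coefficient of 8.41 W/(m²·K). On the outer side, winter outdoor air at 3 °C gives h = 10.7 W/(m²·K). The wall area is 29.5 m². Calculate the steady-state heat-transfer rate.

Using the resistance-network approach (series):
R_inner film = 1/(h_i·A) = 1/(8.41×29.5) = 0.004031 K/W
R_float glass = L/(kA) = 0.09/(0.987×29.5) = 0.003091 K/W
R_glass-fibre batt = L/(kA) = 0.175/(0.0443×29.5) = 0.1339 K/W
R_gypsum plaster = L/(kA) = 0.155/(0.228×29.5) = 0.02304 K/W
R_outer film = 1/(h_o·A) = 1/(10.7×29.5) = 0.003168 K/W
R_total = 0.1672 K/W
Q = ΔT / R_total = 18 / 0.1672

Q ≈ 108 W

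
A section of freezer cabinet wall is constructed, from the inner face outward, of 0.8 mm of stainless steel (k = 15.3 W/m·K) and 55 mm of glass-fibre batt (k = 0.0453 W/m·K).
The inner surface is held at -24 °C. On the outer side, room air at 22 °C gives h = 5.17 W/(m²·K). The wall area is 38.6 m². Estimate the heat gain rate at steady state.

Using the resistance-network approach (series):
R_stainless steel = L/(kA) = 0.0008/(15.3×38.6) = 1.355×10^-6 K/W
R_glass-fibre batt = L/(kA) = 0.055/(0.0453×38.6) = 0.03145 K/W
R_outer film = 1/(h_o·A) = 1/(5.17×38.6) = 0.005011 K/W
R_total = 0.03647 K/W
Q = ΔT / R_total = 46 / 0.03647

Q ≈ 1260 W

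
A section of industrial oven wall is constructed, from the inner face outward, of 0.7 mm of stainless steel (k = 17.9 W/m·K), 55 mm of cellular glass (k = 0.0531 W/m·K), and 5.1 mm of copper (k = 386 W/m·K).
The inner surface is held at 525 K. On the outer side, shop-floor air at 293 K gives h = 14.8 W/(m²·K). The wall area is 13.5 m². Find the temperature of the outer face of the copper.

T ≈ 307 K

Model the wall as resistances in series:
R_stainless steel = L/(kA) = 0.0007/(17.9×13.5) = 2.897×10^-6 K/W
R_cellular glass = L/(kA) = 0.055/(0.0531×13.5) = 0.07672 K/W
R_copper = L/(kA) = 0.0051/(386×13.5) = 9.787×10^-7 K/W
R_outer film = 1/(h_o·A) = 1/(14.8×13.5) = 0.005005 K/W
R_total = 0.08173 K/W;  Q = ΔT/R_total = 232/0.08173 = 2838 W
T_interface = T_inner − Q·ΣR(inner→interface) = 525 − 2840×0.07673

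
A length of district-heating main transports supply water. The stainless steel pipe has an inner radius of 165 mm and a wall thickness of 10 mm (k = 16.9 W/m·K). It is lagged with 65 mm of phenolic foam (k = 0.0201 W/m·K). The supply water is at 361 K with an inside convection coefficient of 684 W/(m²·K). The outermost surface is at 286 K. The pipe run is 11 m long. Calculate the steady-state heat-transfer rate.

Q ≈ 330 W

Radial resistances (cylindrical: R_cond = ln(r_o/r_i)/(2πkL), R_conv = 1/(h·2πrL)):
R_inner film = 1/(h_i·2πr₁L) = 1/(684×2π×0.165×11) = 1.282×10^-4 K/W
R_stainless steel pipe wall = ln(175/165)/(2π×16.9×11) = 5.038×10^-5 K/W
R_phenolic foam = ln(240/175)/(2π×0.0201×11) = 0.2274 K/W
R_total = 0.2275 K/W
Q = ΔT/R_total = 75/0.2275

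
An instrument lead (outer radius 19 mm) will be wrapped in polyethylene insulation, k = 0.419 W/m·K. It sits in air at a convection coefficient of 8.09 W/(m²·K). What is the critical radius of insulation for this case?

r_cr ≈ 51.8 mm

For a cylinder r_cr = k/h = 0.419/8.09
r_cr = 51.8 mm; since the bare radius (19 mm) is below r_cr, adding a thin layer of insulation will *increase* heat loss.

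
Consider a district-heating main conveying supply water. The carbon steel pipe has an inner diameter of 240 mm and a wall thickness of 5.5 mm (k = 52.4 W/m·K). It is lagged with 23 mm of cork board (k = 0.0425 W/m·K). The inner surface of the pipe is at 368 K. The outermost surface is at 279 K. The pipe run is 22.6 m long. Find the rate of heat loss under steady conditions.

Q ≈ 3190 W

Per-layer cylindrical resistances, series-summed:
R_carbon steel pipe wall = ln(125.5/120)/(2π×52.4×22.6) = 6.023×10^-6 K/W
R_cork board = ln(148.5/125.5)/(2π×0.0425×22.6) = 0.02788 K/W
R_total = 0.02789 K/W
Q = ΔT/R_total = 89/0.02789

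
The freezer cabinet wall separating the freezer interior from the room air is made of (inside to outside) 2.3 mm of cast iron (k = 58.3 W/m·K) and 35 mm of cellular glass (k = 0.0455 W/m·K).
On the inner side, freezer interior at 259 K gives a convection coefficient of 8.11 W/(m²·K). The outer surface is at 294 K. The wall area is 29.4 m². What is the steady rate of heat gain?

Using the resistance-network approach (series):
R_inner film = 1/(h_i·A) = 1/(8.11×29.4) = 0.004194 K/W
R_cast iron = L/(kA) = 0.0023/(58.3×29.4) = 1.342×10^-6 K/W
R_cellular glass = L/(kA) = 0.035/(0.0455×29.4) = 0.02616 K/W
R_total = 0.03036 K/W
Q = ΔT / R_total = 35 / 0.03036

Q ≈ 1150 W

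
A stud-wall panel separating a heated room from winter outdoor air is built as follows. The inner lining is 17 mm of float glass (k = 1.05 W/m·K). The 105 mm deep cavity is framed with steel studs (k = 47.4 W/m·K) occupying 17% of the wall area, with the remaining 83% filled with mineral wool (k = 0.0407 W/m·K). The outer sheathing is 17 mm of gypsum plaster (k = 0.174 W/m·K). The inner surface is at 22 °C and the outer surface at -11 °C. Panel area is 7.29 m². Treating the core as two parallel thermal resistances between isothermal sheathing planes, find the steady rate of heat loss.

Q ≈ 1900 W

Sheathing layers in series; stud and cavity paths in parallel between them.
R_inner = 0.017/(1.05×7.29) = 0.002221 K/W
R_stud  = 0.105/(47.4×0.17×7.29) = 0.001787 K/W
R_cav   = 0.105/(0.0407×0.83×7.29) = 0.4264 K/W
1/R_core = 1/R_stud + 1/R_cav → R_core = 0.00178 K/W
R_outer = 0.017/(0.174×7.29) = 0.0134 K/W
R_total = 0.0174 K/W
Q = ΔT/R_total = 33/0.0174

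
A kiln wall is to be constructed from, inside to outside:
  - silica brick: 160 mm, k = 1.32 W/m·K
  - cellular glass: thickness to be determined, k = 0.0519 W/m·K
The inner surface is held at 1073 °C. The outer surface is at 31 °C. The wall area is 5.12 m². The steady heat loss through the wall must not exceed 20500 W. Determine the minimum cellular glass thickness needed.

L ≈ 7.22 mm

Using the resistance-network approach (series):
R_silica brick = L/(kA) = 0.16/(1.32×5.12) = 0.02367 K/W
Sum of the known resistances R_other = 0.02367 K/W
Required total resistance R_tot = ΔT/Q_allow = 1042/20500 = 0.05083 K/W
R_cellular glass = R_tot − R_other = 0.02716 K/W
L = R·k·A = 0.02716×0.0519×5.12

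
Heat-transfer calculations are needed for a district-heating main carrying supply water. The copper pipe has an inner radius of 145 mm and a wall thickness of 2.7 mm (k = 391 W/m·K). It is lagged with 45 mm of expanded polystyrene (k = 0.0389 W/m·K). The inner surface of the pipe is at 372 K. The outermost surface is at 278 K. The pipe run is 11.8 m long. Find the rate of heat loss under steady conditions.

Treating each annulus and film as a series resistance:
R_copper pipe wall = ln(147.7/145)/(2π×391×11.8) = 6.364×10^-7 K/W
R_expanded polystyrene = ln(192.7/147.7)/(2π×0.0389×11.8) = 0.09221 K/W
R_total = 0.09221 K/W
Q = ΔT/R_total = 94/0.09221

Q ≈ 1020 W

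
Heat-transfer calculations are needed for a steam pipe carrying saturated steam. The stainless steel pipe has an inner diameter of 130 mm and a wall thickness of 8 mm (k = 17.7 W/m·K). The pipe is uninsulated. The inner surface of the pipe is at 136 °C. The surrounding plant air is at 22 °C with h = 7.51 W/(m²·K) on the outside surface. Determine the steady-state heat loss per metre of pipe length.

For a radial system each layer contributes R = ln(r_out/r_in)/(2πkL); films add R = 1/(hA).
R_stainless steel pipe wall = ln(73/65)/(2π×17.7×1) = 0.001044 K/W
R_outer film = 1/(h_o·2πr_oL) = 1/(7.51×2π×0.073×1) = 0.2903 K/W
R_total = 0.2914 K/W
Q = ΔT/R_total = 114/0.2914

q′ ≈ 391 W/m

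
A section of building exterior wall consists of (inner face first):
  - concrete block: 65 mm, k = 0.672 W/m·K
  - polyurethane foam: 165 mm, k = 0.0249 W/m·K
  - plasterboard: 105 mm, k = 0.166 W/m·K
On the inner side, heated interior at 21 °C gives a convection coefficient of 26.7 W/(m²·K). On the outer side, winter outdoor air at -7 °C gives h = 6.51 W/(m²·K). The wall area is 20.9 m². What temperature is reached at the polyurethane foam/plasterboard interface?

T ≈ -4.08 °C

Model the wall as resistances in series:
R_inner film = 1/(h_i·A) = 1/(26.7×20.9) = 0.001792 K/W
R_concrete block = L/(kA) = 0.065/(0.672×20.9) = 0.004628 K/W
R_polyurethane foam = L/(kA) = 0.165/(0.0249×20.9) = 0.3171 K/W
R_plasterboard = L/(kA) = 0.105/(0.166×20.9) = 0.03026 K/W
R_outer film = 1/(h_o·A) = 1/(6.51×20.9) = 0.00735 K/W
R_total = 0.3611 K/W;  Q = ΔT/R_total = 28/0.3611 = 77.54 W
T_interface = T_inner − Q·ΣR(inner→interface) = 21 − 77.5×0.3235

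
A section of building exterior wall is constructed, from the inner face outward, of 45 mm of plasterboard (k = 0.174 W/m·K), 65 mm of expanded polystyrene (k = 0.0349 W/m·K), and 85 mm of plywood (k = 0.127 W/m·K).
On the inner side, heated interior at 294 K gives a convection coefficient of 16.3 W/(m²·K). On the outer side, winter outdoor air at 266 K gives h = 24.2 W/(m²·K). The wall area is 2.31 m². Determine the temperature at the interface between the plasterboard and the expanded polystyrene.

T ≈ 291 K

Thermal resistances in series:
R_inner film = 1/(h_i·A) = 1/(16.3×2.31) = 0.02656 K/W
R_plasterboard = L/(kA) = 0.045/(0.174×2.31) = 0.112 K/W
R_expanded polystyrene = L/(kA) = 0.065/(0.0349×2.31) = 0.8063 K/W
R_plywood = L/(kA) = 0.085/(0.127×2.31) = 0.2897 K/W
R_outer film = 1/(h_o·A) = 1/(24.2×2.31) = 0.01789 K/W
R_total = 1.252 K/W;  Q = ΔT/R_total = 28/1.252 = 22.36 W
T_interface = T_inner − Q·ΣR(inner→interface) = 294 − 22.4×0.1385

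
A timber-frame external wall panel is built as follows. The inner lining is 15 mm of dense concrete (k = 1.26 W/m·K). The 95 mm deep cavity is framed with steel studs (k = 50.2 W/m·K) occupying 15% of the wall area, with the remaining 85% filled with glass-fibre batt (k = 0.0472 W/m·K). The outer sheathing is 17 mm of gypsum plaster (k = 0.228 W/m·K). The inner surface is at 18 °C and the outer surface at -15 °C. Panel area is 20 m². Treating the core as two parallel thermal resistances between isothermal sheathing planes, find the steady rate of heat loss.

Sheathing layers in series; stud and cavity paths in parallel between them.
R_inner = 0.015/(1.26×20) = 5.952×10^-4 K/W
R_stud  = 0.095/(50.2×0.15×20) = 6.308×10^-4 K/W
R_cav   = 0.095/(0.0472×0.85×20) = 0.1184 K/W
1/R_core = 1/R_stud + 1/R_cav → R_core = 6.275×10^-4 K/W
R_outer = 0.017/(0.228×20) = 0.003728 K/W
R_total = 0.004951 K/W
Q = ΔT/R_total = 33/0.004951

Q ≈ 6670 W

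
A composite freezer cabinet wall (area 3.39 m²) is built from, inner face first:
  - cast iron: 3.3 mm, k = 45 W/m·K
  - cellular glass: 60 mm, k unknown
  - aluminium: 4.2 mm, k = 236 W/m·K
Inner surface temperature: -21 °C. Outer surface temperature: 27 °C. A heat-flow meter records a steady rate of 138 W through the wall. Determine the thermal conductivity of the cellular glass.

Using the resistance-network approach (series):
R_cast iron = L/(kA) = 0.0033/(45×3.39) = 2.163×10^-5 K/W
R_aluminium = L/(kA) = 0.0042/(236×3.39) = 5.25×10^-6 K/W
Sum of known resistances R_other = 2.688×10^-5 K/W
Total R = ΔT/Q = 48/138 = 0.3478 K/W
R_cellular glass = R_total − R_other = 0.3478 K/W
k = L/(R·A) = 0.06/(0.3478×3.39)

k ≈ 0.0509 W/(m·K)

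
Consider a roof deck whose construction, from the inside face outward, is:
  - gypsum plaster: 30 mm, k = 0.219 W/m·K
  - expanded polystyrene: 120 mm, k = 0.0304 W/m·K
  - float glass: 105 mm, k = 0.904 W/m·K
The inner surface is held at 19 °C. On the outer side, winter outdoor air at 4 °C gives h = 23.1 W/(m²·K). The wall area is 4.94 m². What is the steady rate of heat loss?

Q ≈ 17.5 W

Series thermal resistances:
R_gypsum plaster = L/(kA) = 0.03/(0.219×4.94) = 0.02773 K/W
R_expanded polystyrene = L/(kA) = 0.12/(0.0304×4.94) = 0.7991 K/W
R_float glass = L/(kA) = 0.105/(0.904×4.94) = 0.02351 K/W
R_outer film = 1/(h_o·A) = 1/(23.1×4.94) = 0.008763 K/W
R_total = 0.8591 K/W
Q = ΔT / R_total = 15 / 0.8591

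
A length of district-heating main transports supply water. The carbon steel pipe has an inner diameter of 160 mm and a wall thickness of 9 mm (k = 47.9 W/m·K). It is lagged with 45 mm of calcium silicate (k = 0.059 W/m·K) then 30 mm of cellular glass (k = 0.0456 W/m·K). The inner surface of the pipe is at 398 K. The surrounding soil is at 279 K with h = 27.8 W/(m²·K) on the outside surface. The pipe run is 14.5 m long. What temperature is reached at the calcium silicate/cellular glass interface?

Per-layer cylindrical resistances, series-summed:
R_carbon steel pipe wall = ln(89/80)/(2π×47.9×14.5) = 2.443×10^-5 K/W
R_calcium silicate = ln(134/89)/(2π×0.059×14.5) = 0.07613 K/W
R_cellular glass = ln(164/134)/(2π×0.0456×14.5) = 0.04863 K/W
R_outer film = 1/(h_o·2πr_oL) = 1/(27.8×2π×0.164×14.5) = 0.002407 K/W
R_total = 0.1272 K/W
Q = ΔT/R_total = 119/0.1272
Q = 936 W
T_interface = T_inner − Q·ΣR(inner→interface) = 398 − 936×0.07615

T ≈ 327 K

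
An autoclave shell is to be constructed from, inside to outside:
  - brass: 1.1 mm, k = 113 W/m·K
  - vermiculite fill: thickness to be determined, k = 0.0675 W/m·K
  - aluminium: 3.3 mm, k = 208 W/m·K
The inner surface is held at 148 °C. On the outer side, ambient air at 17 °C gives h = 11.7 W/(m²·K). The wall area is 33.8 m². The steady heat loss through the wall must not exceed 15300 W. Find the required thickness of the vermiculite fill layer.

L ≈ 13.8 mm

Model the wall as resistances in series:
R_brass = L/(kA) = 0.0011/(113×33.8) = 2.88×10^-7 K/W
R_aluminium = L/(kA) = 0.0033/(208×33.8) = 4.694×10^-7 K/W
R_outer film = 1/(h_o·A) = 1/(11.7×33.8) = 0.002529 K/W
Sum of the known resistances R_other = 0.002529 K/W
Required total resistance R_tot = ΔT/Q_allow = 131/15300 = 0.008562 K/W
R_vermiculite fill = R_tot − R_other = 0.006033 K/W
L = R·k·A = 0.006033×0.0675×33.8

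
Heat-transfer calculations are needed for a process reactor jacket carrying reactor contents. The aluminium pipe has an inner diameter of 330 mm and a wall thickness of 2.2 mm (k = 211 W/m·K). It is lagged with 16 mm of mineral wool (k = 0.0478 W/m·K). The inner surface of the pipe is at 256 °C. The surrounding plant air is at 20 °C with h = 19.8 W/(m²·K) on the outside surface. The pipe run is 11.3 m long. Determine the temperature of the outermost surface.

Per-layer cylindrical resistances, series-summed:
R_aluminium pipe wall = ln(167.2/165)/(2π×211×11.3) = 8.841×10^-7 K/W
R_mineral wool = ln(183.2/167.2)/(2π×0.0478×11.3) = 0.02693 K/W
R_outer film = 1/(h_o·2πr_oL) = 1/(19.8×2π×0.1832×11.3) = 0.003883 K/W
R_total = 0.03081 K/W
Q = ΔT/R_total = 236/0.03081
Q = 7660 W
T_interface = T_inner − Q·ΣR(inner→interface) = 256 − 7660×0.02693

T ≈ 49.7 °C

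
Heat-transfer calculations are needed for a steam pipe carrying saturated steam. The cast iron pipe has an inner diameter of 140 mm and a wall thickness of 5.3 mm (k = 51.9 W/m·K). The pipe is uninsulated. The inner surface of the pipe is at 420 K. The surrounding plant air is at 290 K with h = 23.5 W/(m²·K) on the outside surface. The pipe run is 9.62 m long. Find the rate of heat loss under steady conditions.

Q ≈ 13900 W

Radial resistances (cylindrical: R_cond = ln(r_o/r_i)/(2πkL), R_conv = 1/(h·2πrL)):
R_cast iron pipe wall = ln(75.3/70)/(2π×51.9×9.62) = 2.327×10^-5 K/W
R_outer film = 1/(h_o·2πr_oL) = 1/(23.5×2π×0.0753×9.62) = 0.009349 K/W
R_total = 0.009373 K/W
Q = ΔT/R_total = 130/0.009373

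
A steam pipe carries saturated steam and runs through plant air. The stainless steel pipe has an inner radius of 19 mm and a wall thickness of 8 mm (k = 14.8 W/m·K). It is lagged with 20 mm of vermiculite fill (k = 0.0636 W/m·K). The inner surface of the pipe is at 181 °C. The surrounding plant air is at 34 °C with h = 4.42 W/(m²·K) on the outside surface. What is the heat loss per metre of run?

q′ ≈ 68.1 W/m

For a radial system each layer contributes R = ln(r_out/r_in)/(2πkL); films add R = 1/(hA).
R_stainless steel pipe wall = ln(27/19)/(2π×14.8×1) = 0.003779 K/W
R_vermiculite fill = ln(47/27)/(2π×0.0636×1) = 1.387 K/W
R_outer film = 1/(h_o·2πr_oL) = 1/(4.42×2π×0.047×1) = 0.7661 K/W
R_total = 2.157 K/W
Q = ΔT/R_total = 147/2.157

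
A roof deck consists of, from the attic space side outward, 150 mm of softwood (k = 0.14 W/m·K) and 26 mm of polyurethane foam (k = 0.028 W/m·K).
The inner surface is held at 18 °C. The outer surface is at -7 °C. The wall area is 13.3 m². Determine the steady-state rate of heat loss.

Q ≈ 166 W

Using the resistance-network approach (series):
R_softwood = L/(kA) = 0.15/(0.14×13.3) = 0.08056 K/W
R_polyurethane foam = L/(kA) = 0.026/(0.028×13.3) = 0.06982 K/W
R_total = 0.1504 K/W
Q = ΔT / R_total = 25 / 0.1504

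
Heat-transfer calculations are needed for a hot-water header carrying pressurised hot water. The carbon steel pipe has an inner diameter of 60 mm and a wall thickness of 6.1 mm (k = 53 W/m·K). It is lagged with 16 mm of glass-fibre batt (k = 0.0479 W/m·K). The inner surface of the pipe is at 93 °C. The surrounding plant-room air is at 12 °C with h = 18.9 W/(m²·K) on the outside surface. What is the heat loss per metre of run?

Per-layer cylindrical resistances, series-summed:
R_carbon steel pipe wall = ln(36.1/30)/(2π×53×1) = 5.558×10^-4 K/W
R_glass-fibre batt = ln(52.1/36.1)/(2π×0.0479×1) = 1.219 K/W
R_outer film = 1/(h_o·2πr_oL) = 1/(18.9×2π×0.0521×1) = 0.1616 K/W
R_total = 1.381 K/W
Q = ΔT/R_total = 81/1.381

q′ ≈ 58.6 W/m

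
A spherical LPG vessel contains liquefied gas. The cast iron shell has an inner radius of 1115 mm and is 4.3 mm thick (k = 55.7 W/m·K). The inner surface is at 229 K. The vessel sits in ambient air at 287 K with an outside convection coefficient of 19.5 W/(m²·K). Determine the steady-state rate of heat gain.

For a spherical shell R = (1/r₁ − 1/r₂)/(4πk); film R = 1/(h·4πr²). In series:
R_cast iron shell = (1/1.115 − 1/1.1193)/(4π×55.7) = 4.922×10^-6 K/W
R_outer film = 1/(h·4πr_o²) = 1/(19.5×4π×1.1193²) = 0.003257 K/W
R_total = 0.003262 K/W
Q = ΔT/R_total = 58/0.003262

Q ≈ 17800 W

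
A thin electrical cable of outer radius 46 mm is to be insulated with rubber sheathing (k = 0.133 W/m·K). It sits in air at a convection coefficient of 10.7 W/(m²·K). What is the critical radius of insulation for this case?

r_cr ≈ 12.4 mm

For a cylinder r_cr = k/h = 0.133/10.7
r_cr = 12.4 mm; since the bare radius (46 mm) is above r_cr, any added insulation will reduce heat loss.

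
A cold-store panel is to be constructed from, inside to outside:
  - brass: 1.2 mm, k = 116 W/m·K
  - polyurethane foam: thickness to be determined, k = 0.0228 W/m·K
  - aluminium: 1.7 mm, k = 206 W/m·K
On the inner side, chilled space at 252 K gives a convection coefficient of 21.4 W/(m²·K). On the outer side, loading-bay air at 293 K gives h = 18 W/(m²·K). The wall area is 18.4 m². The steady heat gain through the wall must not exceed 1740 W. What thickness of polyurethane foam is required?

Treating each layer as a thermal resistance in series:
R_inner film = 1/(h_i·A) = 1/(21.4×18.4) = 0.00254 K/W
R_brass = L/(kA) = 0.0012/(116×18.4) = 5.622×10^-7 K/W
R_aluminium = L/(kA) = 0.0017/(206×18.4) = 4.485×10^-7 K/W
R_outer film = 1/(h_o·A) = 1/(18×18.4) = 0.003019 K/W
Sum of the known resistances R_other = 0.00556 K/W
Required total resistance R_tot = ΔT/Q_allow = 41/1740 = 0.02356 K/W
R_polyurethane foam = R_tot − R_other = 0.018 K/W
L = R·k·A = 0.018×0.0228×18.4

L ≈ 7.55 mm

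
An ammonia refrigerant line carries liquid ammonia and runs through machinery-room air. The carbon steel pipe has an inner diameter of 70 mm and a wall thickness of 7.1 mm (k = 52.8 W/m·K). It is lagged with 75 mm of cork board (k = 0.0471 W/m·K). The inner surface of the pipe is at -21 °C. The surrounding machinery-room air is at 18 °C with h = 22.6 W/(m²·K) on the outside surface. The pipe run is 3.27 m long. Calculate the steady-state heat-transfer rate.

For a radial system each layer contributes R = ln(r_out/r_in)/(2πkL); films add R = 1/(hA).
R_carbon steel pipe wall = ln(42.1/35)/(2π×52.8×3.27) = 1.703×10^-4 K/W
R_cork board = ln(117.1/42.1)/(2π×0.0471×3.27) = 1.057 K/W
R_outer film = 1/(h_o·2πr_oL) = 1/(22.6×2π×0.1171×3.27) = 0.01839 K/W
R_total = 1.076 K/W
Q = ΔT/R_total = 39/1.076

Q ≈ 36.3 W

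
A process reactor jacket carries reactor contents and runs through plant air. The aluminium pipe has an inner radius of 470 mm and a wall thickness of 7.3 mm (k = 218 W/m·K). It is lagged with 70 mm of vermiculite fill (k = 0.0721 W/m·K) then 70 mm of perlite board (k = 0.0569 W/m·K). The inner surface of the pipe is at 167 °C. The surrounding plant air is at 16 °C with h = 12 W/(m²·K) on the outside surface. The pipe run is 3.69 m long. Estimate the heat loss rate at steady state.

Q ≈ 844 W

Per-layer cylindrical resistances, series-summed:
R_aluminium pipe wall = ln(477.3/470)/(2π×218×3.69) = 3.049×10^-6 K/W
R_vermiculite fill = ln(547.3/477.3)/(2π×0.0721×3.69) = 0.08187 K/W
R_perlite board = ln(617.3/547.3)/(2π×0.0569×3.69) = 0.09123 K/W
R_outer film = 1/(h_o·2πr_oL) = 1/(12×2π×0.6173×3.69) = 0.005823 K/W
R_total = 0.1789 K/W
Q = ΔT/R_total = 151/0.1789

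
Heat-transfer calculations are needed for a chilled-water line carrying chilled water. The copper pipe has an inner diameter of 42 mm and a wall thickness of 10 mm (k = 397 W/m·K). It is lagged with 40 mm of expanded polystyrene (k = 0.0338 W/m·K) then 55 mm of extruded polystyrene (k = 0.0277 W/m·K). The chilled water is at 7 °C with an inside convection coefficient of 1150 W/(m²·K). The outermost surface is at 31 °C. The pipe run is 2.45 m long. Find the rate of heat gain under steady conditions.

Radial resistances (cylindrical: R_cond = ln(r_o/r_i)/(2πkL), R_conv = 1/(h·2πrL)):
R_inner film = 1/(h_i·2πr₁L) = 1/(1150×2π×0.021×2.45) = 0.00269 K/W
R_copper pipe wall = ln(31/21)/(2π×397×2.45) = 6.373×10^-5 K/W
R_expanded polystyrene = ln(71/31)/(2π×0.0338×2.45) = 1.593 K/W
R_extruded polystyrene = ln(126/71)/(2π×0.0277×2.45) = 1.345 K/W
R_total = 2.941 K/W
Q = ΔT/R_total = 24/2.941

Q ≈ 8.16 W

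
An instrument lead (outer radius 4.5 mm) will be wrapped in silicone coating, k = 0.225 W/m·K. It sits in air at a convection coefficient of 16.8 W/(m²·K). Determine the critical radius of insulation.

For a cylinder r_cr = k/h = 0.225/16.8
r_cr = 13.4 mm; since the bare radius (4.5 mm) is below r_cr, adding a thin layer of insulation will *increase* heat loss.

r_cr ≈ 13.4 mm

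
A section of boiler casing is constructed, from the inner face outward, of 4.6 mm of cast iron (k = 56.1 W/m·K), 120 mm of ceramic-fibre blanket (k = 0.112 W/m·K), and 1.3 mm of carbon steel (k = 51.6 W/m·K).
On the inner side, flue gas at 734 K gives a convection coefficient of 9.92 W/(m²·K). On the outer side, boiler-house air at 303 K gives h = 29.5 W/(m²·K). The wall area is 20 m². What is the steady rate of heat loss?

Q ≈ 7150 W

Using the resistance-network approach (series):
R_inner film = 1/(h_i·A) = 1/(9.92×20) = 0.00504 K/W
R_cast iron = L/(kA) = 0.0046/(56.1×20) = 4.1×10^-6 K/W
R_ceramic-fibre blanket = L/(kA) = 0.12/(0.112×20) = 0.05357 K/W
R_carbon steel = L/(kA) = 0.0013/(51.6×20) = 1.26×10^-6 K/W
R_outer film = 1/(h_o·A) = 1/(29.5×20) = 0.001695 K/W
R_total = 0.06031 K/W
Q = ΔT / R_total = 431 / 0.06031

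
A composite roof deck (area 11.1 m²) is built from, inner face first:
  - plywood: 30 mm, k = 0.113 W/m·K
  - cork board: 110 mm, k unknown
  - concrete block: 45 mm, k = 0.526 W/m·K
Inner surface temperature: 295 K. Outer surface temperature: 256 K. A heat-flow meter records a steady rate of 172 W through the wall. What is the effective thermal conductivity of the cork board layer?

k ≈ 0.0508 W/(m·K)

Thermal resistances in series:
R_plywood = L/(kA) = 0.03/(0.113×11.1) = 0.02392 K/W
R_concrete block = L/(kA) = 0.045/(0.526×11.1) = 0.007707 K/W
Sum of known resistances R_other = 0.03163 K/W
Total R = ΔT/Q = 39/172 = 0.2267 K/W
R_cork board = R_total − R_other = 0.1951 K/W
k = L/(R·A) = 0.11/(0.1951×11.1)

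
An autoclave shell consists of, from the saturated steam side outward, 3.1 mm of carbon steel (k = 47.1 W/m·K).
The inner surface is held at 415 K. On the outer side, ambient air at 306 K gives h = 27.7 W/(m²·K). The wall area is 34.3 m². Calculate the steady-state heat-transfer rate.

Using the resistance-network approach (series):
R_carbon steel = L/(kA) = 0.0031/(47.1×34.3) = 1.919×10^-6 K/W
R_outer film = 1/(h_o·A) = 1/(27.7×34.3) = 0.001053 K/W
R_total = 0.001054 K/W
Q = ΔT / R_total = 109 / 0.001054

Q ≈ 103000 W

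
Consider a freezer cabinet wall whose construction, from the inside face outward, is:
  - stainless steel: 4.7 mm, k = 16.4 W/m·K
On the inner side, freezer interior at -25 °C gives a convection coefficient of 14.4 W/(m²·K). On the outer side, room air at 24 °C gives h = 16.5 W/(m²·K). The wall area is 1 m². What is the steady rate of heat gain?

Q ≈ 376 W

Using the resistance-network approach (series):
R_inner film = 1/(h_i·A) = 1/(14.4×1) = 0.06944 K/W
R_stainless steel = L/(kA) = 0.0047/(16.4×1) = 2.866×10^-4 K/W
R_outer film = 1/(h_o·A) = 1/(16.5×1) = 0.06061 K/W
R_total = 0.1303 K/W
Q = ΔT / R_total = 49 / 0.1303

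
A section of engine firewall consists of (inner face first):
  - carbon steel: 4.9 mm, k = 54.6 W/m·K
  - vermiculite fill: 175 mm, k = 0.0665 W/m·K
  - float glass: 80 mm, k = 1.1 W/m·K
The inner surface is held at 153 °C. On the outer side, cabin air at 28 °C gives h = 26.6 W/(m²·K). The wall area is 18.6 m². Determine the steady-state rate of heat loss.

Q ≈ 848 W

Using the resistance-network approach (series):
R_carbon steel = L/(kA) = 0.0049/(54.6×18.6) = 4.825×10^-6 K/W
R_vermiculite fill = L/(kA) = 0.175/(0.0665×18.6) = 0.1415 K/W
R_float glass = L/(kA) = 0.08/(1.1×18.6) = 0.00391 K/W
R_outer film = 1/(h_o·A) = 1/(26.6×18.6) = 0.002021 K/W
R_total = 0.1474 K/W
Q = ΔT / R_total = 125 / 0.1474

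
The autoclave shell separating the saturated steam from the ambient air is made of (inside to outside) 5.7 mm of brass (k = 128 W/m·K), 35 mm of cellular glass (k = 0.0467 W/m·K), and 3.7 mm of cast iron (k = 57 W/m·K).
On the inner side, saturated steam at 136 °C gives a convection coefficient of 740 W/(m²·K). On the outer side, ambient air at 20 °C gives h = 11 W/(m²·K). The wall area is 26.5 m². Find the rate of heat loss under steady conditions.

Model the wall as resistances in series:
R_inner film = 1/(h_i·A) = 1/(740×26.5) = 5.099×10^-5 K/W
R_brass = L/(kA) = 0.0057/(128×26.5) = 1.68×10^-6 K/W
R_cellular glass = L/(kA) = 0.035/(0.0467×26.5) = 0.02828 K/W
R_cast iron = L/(kA) = 0.0037/(57×26.5) = 2.45×10^-6 K/W
R_outer film = 1/(h_o·A) = 1/(11×26.5) = 0.003431 K/W
R_total = 0.03177 K/W
Q = ΔT / R_total = 116 / 0.03177

Q ≈ 3650 W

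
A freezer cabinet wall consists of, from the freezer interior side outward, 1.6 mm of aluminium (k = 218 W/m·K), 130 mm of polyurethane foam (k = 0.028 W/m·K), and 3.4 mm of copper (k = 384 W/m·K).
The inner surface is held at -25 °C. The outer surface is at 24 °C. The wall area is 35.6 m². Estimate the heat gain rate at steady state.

Series thermal resistances:
R_aluminium = L/(kA) = 0.0016/(218×35.6) = 2.062×10^-7 K/W
R_polyurethane foam = L/(kA) = 0.13/(0.028×35.6) = 0.1304 K/W
R_copper = L/(kA) = 0.0034/(384×35.6) = 2.487×10^-7 K/W
R_total = 0.1304 K/W
Q = ΔT / R_total = 49 / 0.1304

Q ≈ 376 W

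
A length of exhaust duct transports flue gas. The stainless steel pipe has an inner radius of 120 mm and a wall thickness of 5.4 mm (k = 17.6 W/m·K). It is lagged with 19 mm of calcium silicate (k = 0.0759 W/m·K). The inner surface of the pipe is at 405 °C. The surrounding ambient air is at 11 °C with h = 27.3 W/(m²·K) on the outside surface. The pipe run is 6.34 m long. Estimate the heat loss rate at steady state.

Q ≈ 7420 W

Per-layer cylindrical resistances, series-summed:
R_stainless steel pipe wall = ln(125.4/120)/(2π×17.6×6.34) = 6.278×10^-5 K/W
R_calcium silicate = ln(144.4/125.4)/(2π×0.0759×6.34) = 0.04666 K/W
R_outer film = 1/(h_o·2πr_oL) = 1/(27.3×2π×0.1444×6.34) = 0.006368 K/W
R_total = 0.05309 K/W
Q = ΔT/R_total = 394/0.05309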